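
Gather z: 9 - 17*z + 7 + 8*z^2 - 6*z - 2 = 8*z^2 - 23*z + 14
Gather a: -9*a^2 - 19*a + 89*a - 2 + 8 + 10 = -9*a^2 + 70*a + 16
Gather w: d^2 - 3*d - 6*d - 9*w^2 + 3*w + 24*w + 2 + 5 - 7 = d^2 - 9*d - 9*w^2 + 27*w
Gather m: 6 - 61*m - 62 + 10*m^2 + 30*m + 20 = 10*m^2 - 31*m - 36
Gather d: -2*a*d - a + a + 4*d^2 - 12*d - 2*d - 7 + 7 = 4*d^2 + d*(-2*a - 14)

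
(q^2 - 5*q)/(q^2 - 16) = q*(q - 5)/(q^2 - 16)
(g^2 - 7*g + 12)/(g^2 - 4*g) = (g - 3)/g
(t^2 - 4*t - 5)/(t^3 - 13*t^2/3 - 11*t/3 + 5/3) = 3/(3*t - 1)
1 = 1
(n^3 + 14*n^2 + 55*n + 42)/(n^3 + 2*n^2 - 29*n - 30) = (n + 7)/(n - 5)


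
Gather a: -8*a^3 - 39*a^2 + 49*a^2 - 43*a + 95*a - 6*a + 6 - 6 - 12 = -8*a^3 + 10*a^2 + 46*a - 12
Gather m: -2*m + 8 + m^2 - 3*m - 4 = m^2 - 5*m + 4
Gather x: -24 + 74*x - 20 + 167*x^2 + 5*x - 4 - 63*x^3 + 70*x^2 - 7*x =-63*x^3 + 237*x^2 + 72*x - 48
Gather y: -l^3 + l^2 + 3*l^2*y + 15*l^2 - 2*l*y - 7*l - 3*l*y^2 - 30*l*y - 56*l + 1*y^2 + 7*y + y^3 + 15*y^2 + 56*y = -l^3 + 16*l^2 - 63*l + y^3 + y^2*(16 - 3*l) + y*(3*l^2 - 32*l + 63)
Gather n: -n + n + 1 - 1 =0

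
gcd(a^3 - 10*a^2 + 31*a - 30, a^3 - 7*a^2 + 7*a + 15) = a^2 - 8*a + 15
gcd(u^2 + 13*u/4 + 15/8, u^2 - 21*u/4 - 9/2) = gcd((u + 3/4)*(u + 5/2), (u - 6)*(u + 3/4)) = u + 3/4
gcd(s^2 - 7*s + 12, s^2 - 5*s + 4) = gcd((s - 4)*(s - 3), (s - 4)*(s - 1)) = s - 4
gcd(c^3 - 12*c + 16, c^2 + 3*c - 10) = c - 2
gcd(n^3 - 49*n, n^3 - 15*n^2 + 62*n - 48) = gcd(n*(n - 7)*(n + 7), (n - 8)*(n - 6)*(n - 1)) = 1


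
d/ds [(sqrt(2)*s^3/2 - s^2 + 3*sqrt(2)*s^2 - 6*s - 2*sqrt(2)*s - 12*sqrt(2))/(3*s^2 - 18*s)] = (sqrt(2)*s^4 - 12*sqrt(2)*s^3 - 32*sqrt(2)*s^2 + 24*s^2 + 48*sqrt(2)*s - 144*sqrt(2))/(6*s^2*(s^2 - 12*s + 36))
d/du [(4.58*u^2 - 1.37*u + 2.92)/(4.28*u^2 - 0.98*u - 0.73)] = (1.3752*u^2 - 31.682*u + 3.8617)/(18.3184*u^4 - 8.3888*u^3 - 5.2884*u^2 + 1.4308*u + 0.5329)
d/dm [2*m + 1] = 2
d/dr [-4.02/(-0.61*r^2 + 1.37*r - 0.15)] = (5.5074 - 4.9044*r)/(0.61*r^2 - 1.37*r + 0.15)^2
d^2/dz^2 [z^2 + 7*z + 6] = 2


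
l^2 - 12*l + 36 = (l - 6)^2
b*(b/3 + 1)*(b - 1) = b^3/3 + 2*b^2/3 - b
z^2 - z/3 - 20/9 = (z - 5/3)*(z + 4/3)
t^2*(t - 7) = t^3 - 7*t^2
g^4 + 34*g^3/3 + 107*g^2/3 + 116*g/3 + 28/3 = (g + 1/3)*(g + 2)^2*(g + 7)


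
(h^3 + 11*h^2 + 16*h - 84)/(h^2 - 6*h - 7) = (-h^3 - 11*h^2 - 16*h + 84)/(-h^2 + 6*h + 7)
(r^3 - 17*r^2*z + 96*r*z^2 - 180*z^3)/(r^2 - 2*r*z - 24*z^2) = (r^2 - 11*r*z + 30*z^2)/(r + 4*z)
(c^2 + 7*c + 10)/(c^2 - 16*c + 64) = (c^2 + 7*c + 10)/(c^2 - 16*c + 64)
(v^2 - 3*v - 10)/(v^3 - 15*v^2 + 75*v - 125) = (v + 2)/(v^2 - 10*v + 25)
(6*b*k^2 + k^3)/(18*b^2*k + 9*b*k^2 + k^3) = k/(3*b + k)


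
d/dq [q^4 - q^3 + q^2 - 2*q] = 4*q^3 - 3*q^2 + 2*q - 2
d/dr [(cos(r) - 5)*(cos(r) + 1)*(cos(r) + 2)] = (-3*cos(r)^2 + 4*cos(r) + 13)*sin(r)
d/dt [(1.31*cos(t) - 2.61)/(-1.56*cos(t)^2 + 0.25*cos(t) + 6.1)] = (-2.0436*cos(t)^2 + 8.1432*cos(t) - 8.6435)*sin(t)/(2.4336*cos(t)^4 - 0.78*cos(t)^3 - 18.9695*cos(t)^2 + 3.05*cos(t) + 37.21)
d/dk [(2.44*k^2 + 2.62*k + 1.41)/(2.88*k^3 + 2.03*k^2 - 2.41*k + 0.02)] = (-7.0272*k^4 - 15.0912*k^3 - 23.3814*k^2 - 5.627*k + 3.4505)/(8.2944*k^6 + 11.6928*k^5 - 9.7607*k^4 - 9.6694*k^3 + 5.8893*k^2 - 0.0964*k + 0.0004)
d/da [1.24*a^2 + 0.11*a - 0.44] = 2.48*a + 0.11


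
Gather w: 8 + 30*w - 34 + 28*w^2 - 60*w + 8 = 28*w^2 - 30*w - 18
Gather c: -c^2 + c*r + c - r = -c^2 + c*(r + 1) - r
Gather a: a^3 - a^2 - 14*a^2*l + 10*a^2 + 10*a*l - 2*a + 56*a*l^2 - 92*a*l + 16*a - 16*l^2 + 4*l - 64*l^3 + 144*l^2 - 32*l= a^3 + a^2*(9 - 14*l) + a*(56*l^2 - 82*l + 14) - 64*l^3 + 128*l^2 - 28*l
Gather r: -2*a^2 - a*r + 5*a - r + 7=-2*a^2 + 5*a + r*(-a - 1) + 7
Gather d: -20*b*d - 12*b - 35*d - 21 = -12*b + d*(-20*b - 35) - 21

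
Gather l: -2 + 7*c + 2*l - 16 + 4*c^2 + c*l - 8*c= 4*c^2 - c + l*(c + 2) - 18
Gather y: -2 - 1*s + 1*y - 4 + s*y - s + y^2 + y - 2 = -2*s + y^2 + y*(s + 2) - 8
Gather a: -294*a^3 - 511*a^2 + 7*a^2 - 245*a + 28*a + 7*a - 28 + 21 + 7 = -294*a^3 - 504*a^2 - 210*a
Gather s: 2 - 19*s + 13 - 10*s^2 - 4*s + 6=-10*s^2 - 23*s + 21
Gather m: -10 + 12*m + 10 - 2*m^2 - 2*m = -2*m^2 + 10*m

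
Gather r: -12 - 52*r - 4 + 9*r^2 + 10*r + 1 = 9*r^2 - 42*r - 15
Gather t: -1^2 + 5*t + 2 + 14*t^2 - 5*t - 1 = 14*t^2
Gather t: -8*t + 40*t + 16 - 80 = 32*t - 64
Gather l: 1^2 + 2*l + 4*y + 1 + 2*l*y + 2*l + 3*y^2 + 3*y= l*(2*y + 4) + 3*y^2 + 7*y + 2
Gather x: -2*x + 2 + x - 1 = 1 - x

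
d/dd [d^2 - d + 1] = 2*d - 1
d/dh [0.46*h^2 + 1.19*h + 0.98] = 0.92*h + 1.19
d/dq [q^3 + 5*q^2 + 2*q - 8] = 3*q^2 + 10*q + 2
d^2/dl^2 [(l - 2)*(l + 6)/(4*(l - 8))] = 42/(l^3 - 24*l^2 + 192*l - 512)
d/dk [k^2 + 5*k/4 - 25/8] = 2*k + 5/4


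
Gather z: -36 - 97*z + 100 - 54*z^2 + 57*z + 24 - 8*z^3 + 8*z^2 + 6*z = -8*z^3 - 46*z^2 - 34*z + 88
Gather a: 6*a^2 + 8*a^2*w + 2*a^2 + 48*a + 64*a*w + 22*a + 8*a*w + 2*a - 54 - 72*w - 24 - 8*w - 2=a^2*(8*w + 8) + a*(72*w + 72) - 80*w - 80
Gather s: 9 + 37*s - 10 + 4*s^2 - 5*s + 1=4*s^2 + 32*s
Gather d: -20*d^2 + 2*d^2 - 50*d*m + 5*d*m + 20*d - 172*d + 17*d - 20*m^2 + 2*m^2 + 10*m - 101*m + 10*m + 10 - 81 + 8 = -18*d^2 + d*(-45*m - 135) - 18*m^2 - 81*m - 63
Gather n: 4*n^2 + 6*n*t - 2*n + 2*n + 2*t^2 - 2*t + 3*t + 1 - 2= 4*n^2 + 6*n*t + 2*t^2 + t - 1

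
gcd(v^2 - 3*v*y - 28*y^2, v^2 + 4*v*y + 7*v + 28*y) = v + 4*y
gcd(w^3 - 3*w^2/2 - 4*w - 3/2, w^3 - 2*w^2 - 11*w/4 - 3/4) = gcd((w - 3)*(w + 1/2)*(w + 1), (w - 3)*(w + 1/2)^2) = w^2 - 5*w/2 - 3/2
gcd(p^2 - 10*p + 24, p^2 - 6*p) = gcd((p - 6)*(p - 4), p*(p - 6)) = p - 6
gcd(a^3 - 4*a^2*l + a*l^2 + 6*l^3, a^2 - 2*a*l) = a - 2*l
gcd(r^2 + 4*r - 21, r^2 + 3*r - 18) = r - 3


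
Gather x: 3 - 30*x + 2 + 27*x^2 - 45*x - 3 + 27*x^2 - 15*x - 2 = 54*x^2 - 90*x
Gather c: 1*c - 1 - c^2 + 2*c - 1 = -c^2 + 3*c - 2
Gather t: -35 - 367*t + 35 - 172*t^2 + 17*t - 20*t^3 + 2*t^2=-20*t^3 - 170*t^2 - 350*t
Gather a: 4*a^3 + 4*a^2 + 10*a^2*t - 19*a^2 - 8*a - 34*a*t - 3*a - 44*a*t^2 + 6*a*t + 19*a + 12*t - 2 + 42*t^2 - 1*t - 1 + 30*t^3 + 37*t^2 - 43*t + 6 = 4*a^3 + a^2*(10*t - 15) + a*(-44*t^2 - 28*t + 8) + 30*t^3 + 79*t^2 - 32*t + 3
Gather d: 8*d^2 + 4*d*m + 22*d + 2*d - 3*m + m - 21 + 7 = 8*d^2 + d*(4*m + 24) - 2*m - 14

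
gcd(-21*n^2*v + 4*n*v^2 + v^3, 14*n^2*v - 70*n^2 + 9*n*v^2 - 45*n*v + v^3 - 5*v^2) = 7*n + v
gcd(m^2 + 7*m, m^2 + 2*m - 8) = 1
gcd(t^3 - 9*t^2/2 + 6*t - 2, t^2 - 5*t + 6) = t - 2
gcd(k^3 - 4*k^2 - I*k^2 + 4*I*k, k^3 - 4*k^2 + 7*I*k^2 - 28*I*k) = k^2 - 4*k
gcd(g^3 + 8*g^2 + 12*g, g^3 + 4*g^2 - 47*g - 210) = g + 6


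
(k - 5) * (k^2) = k^3 - 5*k^2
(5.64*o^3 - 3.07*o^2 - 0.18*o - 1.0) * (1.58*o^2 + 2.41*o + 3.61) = 8.9112*o^5 + 8.7418*o^4 + 12.6773*o^3 - 13.0965*o^2 - 3.0598*o - 3.61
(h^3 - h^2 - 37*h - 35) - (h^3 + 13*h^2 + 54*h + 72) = -14*h^2 - 91*h - 107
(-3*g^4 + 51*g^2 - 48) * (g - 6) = -3*g^5 + 18*g^4 + 51*g^3 - 306*g^2 - 48*g + 288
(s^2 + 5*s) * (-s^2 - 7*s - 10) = -s^4 - 12*s^3 - 45*s^2 - 50*s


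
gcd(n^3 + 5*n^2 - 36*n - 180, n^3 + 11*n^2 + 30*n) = n^2 + 11*n + 30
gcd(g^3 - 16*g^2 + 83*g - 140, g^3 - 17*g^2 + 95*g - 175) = g^2 - 12*g + 35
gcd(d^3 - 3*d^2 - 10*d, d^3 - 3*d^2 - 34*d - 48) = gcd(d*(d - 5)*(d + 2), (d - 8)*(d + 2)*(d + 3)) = d + 2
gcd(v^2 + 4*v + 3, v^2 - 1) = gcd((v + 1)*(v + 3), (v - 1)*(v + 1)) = v + 1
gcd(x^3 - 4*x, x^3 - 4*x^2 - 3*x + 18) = x + 2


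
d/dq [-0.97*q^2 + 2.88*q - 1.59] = 2.88 - 1.94*q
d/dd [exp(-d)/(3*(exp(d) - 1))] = (1 - 2*exp(d))*exp(-d)/(3*(exp(2*d) - 2*exp(d) + 1))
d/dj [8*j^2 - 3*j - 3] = 16*j - 3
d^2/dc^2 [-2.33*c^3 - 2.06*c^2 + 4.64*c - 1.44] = -13.98*c - 4.12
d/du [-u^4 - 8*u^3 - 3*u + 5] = -4*u^3 - 24*u^2 - 3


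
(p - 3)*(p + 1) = p^2 - 2*p - 3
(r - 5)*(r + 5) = r^2 - 25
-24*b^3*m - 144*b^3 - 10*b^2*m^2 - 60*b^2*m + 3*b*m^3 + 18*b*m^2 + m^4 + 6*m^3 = (-3*b + m)*(2*b + m)*(4*b + m)*(m + 6)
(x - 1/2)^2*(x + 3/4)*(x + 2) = x^4 + 7*x^3/4 - x^2 - 13*x/16 + 3/8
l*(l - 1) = l^2 - l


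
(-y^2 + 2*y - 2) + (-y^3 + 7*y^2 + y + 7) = -y^3 + 6*y^2 + 3*y + 5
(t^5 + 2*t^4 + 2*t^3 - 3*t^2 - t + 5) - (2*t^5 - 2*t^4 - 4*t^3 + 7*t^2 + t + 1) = -t^5 + 4*t^4 + 6*t^3 - 10*t^2 - 2*t + 4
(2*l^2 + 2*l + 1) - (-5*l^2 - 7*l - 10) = 7*l^2 + 9*l + 11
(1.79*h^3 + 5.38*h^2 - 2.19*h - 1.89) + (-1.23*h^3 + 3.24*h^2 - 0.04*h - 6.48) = 0.56*h^3 + 8.62*h^2 - 2.23*h - 8.37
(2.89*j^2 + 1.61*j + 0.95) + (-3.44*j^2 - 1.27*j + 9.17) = -0.55*j^2 + 0.34*j + 10.12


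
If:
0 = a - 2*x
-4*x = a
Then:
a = 0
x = 0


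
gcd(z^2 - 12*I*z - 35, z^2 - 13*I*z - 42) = z - 7*I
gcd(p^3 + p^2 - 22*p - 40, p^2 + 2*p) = p + 2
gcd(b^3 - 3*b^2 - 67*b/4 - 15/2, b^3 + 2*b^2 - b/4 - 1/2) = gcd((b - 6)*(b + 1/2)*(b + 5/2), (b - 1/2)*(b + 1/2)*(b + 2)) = b + 1/2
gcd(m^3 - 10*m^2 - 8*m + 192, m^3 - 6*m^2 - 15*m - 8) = m - 8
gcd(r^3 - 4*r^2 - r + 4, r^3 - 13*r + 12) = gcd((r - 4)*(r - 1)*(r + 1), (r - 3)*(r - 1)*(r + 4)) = r - 1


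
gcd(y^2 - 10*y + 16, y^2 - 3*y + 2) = y - 2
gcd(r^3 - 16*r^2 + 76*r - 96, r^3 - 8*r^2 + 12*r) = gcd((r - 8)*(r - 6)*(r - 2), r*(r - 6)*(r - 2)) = r^2 - 8*r + 12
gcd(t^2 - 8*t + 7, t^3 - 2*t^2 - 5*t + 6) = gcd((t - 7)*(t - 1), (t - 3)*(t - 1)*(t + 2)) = t - 1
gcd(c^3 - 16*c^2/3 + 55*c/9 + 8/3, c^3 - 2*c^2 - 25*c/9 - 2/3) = c^2 - 8*c/3 - 1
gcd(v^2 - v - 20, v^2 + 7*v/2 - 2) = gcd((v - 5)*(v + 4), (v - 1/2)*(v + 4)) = v + 4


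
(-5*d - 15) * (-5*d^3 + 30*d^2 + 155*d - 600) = 25*d^4 - 75*d^3 - 1225*d^2 + 675*d + 9000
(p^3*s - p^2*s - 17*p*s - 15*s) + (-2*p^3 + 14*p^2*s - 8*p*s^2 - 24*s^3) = p^3*s - 2*p^3 + 13*p^2*s - 8*p*s^2 - 17*p*s - 24*s^3 - 15*s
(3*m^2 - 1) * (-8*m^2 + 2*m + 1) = -24*m^4 + 6*m^3 + 11*m^2 - 2*m - 1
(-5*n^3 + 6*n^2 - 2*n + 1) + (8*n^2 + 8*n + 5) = -5*n^3 + 14*n^2 + 6*n + 6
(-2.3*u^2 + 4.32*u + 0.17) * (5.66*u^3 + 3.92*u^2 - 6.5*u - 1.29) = -13.018*u^5 + 15.4352*u^4 + 32.8466*u^3 - 24.4466*u^2 - 6.6778*u - 0.2193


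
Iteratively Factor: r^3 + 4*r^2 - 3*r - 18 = (r + 3)*(r^2 + r - 6) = (r - 2)*(r + 3)*(r + 3)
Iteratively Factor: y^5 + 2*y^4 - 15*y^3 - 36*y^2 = (y + 3)*(y^4 - y^3 - 12*y^2) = (y - 4)*(y + 3)*(y^3 + 3*y^2) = y*(y - 4)*(y + 3)*(y^2 + 3*y) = y*(y - 4)*(y + 3)^2*(y)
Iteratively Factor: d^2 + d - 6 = (d - 2)*(d + 3)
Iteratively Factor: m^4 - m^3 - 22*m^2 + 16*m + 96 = (m + 2)*(m^3 - 3*m^2 - 16*m + 48) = (m - 4)*(m + 2)*(m^2 + m - 12) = (m - 4)*(m + 2)*(m + 4)*(m - 3)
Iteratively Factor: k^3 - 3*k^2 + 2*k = (k)*(k^2 - 3*k + 2) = k*(k - 1)*(k - 2)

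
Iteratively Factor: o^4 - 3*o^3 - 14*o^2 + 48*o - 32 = (o - 4)*(o^3 + o^2 - 10*o + 8) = (o - 4)*(o - 2)*(o^2 + 3*o - 4) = (o - 4)*(o - 2)*(o - 1)*(o + 4)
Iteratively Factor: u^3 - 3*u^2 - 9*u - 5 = (u + 1)*(u^2 - 4*u - 5) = (u - 5)*(u + 1)*(u + 1)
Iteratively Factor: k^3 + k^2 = (k)*(k^2 + k) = k^2*(k + 1)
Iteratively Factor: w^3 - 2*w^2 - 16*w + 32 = (w - 2)*(w^2 - 16) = (w - 2)*(w + 4)*(w - 4)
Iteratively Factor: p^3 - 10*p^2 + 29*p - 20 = (p - 1)*(p^2 - 9*p + 20) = (p - 5)*(p - 1)*(p - 4)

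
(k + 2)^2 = k^2 + 4*k + 4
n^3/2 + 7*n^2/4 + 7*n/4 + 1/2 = (n/2 + 1/4)*(n + 1)*(n + 2)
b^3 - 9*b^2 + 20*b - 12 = (b - 6)*(b - 2)*(b - 1)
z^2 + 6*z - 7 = (z - 1)*(z + 7)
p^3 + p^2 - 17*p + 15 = (p - 3)*(p - 1)*(p + 5)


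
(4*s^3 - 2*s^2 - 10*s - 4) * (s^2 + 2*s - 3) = 4*s^5 + 6*s^4 - 26*s^3 - 18*s^2 + 22*s + 12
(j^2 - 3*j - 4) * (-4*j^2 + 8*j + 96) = -4*j^4 + 20*j^3 + 88*j^2 - 320*j - 384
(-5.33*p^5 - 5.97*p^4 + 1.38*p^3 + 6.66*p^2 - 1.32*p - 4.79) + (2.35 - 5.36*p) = -5.33*p^5 - 5.97*p^4 + 1.38*p^3 + 6.66*p^2 - 6.68*p - 2.44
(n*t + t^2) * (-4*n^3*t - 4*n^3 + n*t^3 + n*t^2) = -4*n^4*t^2 - 4*n^4*t - 4*n^3*t^3 - 4*n^3*t^2 + n^2*t^4 + n^2*t^3 + n*t^5 + n*t^4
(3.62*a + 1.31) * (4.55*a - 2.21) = 16.471*a^2 - 2.0397*a - 2.8951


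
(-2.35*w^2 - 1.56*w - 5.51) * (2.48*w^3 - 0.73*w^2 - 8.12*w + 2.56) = -5.828*w^5 - 2.1533*w^4 + 6.556*w^3 + 10.6735*w^2 + 40.7476*w - 14.1056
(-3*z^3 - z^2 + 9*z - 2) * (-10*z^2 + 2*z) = 30*z^5 + 4*z^4 - 92*z^3 + 38*z^2 - 4*z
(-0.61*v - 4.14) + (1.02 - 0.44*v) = -1.05*v - 3.12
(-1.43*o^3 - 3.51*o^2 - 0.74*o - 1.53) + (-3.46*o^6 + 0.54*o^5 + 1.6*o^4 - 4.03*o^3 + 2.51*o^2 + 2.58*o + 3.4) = -3.46*o^6 + 0.54*o^5 + 1.6*o^4 - 5.46*o^3 - 1.0*o^2 + 1.84*o + 1.87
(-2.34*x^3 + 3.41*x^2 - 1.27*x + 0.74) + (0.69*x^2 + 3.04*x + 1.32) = -2.34*x^3 + 4.1*x^2 + 1.77*x + 2.06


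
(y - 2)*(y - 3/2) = y^2 - 7*y/2 + 3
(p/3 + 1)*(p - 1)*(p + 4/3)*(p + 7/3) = p^4/3 + 17*p^3/9 + 67*p^2/27 - 43*p/27 - 28/9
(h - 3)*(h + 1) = h^2 - 2*h - 3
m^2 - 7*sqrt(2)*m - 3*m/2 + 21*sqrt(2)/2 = (m - 3/2)*(m - 7*sqrt(2))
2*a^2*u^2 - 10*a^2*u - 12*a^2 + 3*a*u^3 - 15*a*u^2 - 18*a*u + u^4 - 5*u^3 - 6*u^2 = (a + u)*(2*a + u)*(u - 6)*(u + 1)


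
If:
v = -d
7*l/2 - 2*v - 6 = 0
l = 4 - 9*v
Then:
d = -16/67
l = 124/67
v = 16/67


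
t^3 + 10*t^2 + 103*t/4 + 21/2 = (t + 1/2)*(t + 7/2)*(t + 6)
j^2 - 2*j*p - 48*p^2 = (j - 8*p)*(j + 6*p)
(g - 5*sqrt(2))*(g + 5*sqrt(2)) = g^2 - 50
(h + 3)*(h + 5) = h^2 + 8*h + 15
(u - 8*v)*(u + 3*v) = u^2 - 5*u*v - 24*v^2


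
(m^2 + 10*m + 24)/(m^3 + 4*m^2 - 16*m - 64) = (m + 6)/(m^2 - 16)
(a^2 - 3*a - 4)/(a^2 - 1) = (a - 4)/(a - 1)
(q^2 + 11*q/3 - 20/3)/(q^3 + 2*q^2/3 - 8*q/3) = (q + 5)/(q*(q + 2))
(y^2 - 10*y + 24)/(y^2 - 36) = (y - 4)/(y + 6)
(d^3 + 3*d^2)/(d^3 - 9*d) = d/(d - 3)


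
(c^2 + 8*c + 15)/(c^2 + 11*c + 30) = (c + 3)/(c + 6)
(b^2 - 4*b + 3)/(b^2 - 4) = (b^2 - 4*b + 3)/(b^2 - 4)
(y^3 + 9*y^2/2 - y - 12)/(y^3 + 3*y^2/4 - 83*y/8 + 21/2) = 4*(y + 2)/(4*y - 7)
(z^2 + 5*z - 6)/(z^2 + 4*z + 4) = (z^2 + 5*z - 6)/(z^2 + 4*z + 4)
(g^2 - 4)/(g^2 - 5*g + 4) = (g^2 - 4)/(g^2 - 5*g + 4)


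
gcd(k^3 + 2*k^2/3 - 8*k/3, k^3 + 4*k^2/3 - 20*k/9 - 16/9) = k^2 + 2*k/3 - 8/3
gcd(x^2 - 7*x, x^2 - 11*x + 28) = x - 7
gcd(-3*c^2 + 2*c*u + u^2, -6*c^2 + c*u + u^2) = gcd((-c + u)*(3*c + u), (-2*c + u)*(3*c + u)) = 3*c + u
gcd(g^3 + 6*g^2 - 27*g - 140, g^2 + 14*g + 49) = g + 7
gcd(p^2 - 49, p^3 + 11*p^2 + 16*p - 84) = p + 7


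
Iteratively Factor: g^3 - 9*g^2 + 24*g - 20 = (g - 5)*(g^2 - 4*g + 4) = (g - 5)*(g - 2)*(g - 2)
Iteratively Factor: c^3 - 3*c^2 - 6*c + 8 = (c + 2)*(c^2 - 5*c + 4) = (c - 4)*(c + 2)*(c - 1)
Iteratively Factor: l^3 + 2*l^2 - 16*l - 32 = (l - 4)*(l^2 + 6*l + 8) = (l - 4)*(l + 4)*(l + 2)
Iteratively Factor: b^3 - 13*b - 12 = (b + 1)*(b^2 - b - 12) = (b + 1)*(b + 3)*(b - 4)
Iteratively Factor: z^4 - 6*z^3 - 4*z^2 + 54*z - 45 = (z - 3)*(z^3 - 3*z^2 - 13*z + 15) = (z - 3)*(z + 3)*(z^2 - 6*z + 5) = (z - 5)*(z - 3)*(z + 3)*(z - 1)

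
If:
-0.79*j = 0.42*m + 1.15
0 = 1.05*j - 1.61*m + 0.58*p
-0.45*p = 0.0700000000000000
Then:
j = -1.06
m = -0.75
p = -0.16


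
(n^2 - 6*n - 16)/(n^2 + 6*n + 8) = (n - 8)/(n + 4)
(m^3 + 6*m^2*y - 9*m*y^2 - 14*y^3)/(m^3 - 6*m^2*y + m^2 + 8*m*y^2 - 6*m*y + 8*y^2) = (-m^2 - 8*m*y - 7*y^2)/(-m^2 + 4*m*y - m + 4*y)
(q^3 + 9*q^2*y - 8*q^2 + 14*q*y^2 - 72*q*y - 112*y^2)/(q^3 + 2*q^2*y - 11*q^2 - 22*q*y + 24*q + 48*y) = (q + 7*y)/(q - 3)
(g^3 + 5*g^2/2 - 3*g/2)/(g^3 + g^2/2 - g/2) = (g + 3)/(g + 1)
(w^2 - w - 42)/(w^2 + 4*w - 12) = (w - 7)/(w - 2)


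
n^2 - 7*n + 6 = (n - 6)*(n - 1)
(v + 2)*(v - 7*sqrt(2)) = v^2 - 7*sqrt(2)*v + 2*v - 14*sqrt(2)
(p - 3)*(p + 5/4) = p^2 - 7*p/4 - 15/4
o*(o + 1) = o^2 + o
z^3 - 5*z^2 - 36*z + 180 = (z - 6)*(z - 5)*(z + 6)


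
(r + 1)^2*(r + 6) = r^3 + 8*r^2 + 13*r + 6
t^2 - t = t*(t - 1)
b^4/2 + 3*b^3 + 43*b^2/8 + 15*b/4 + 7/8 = (b/2 + 1/2)*(b + 1/2)*(b + 1)*(b + 7/2)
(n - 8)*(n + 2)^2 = n^3 - 4*n^2 - 28*n - 32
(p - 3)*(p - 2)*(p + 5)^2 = p^4 + 5*p^3 - 19*p^2 - 65*p + 150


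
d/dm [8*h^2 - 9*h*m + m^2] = -9*h + 2*m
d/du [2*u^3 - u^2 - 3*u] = 6*u^2 - 2*u - 3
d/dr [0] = 0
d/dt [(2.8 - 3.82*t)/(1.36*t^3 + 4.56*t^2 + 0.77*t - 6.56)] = (10.3904*t^3 + 5.9952*t^2 - 25.536*t + 22.9032)/(1.8496*t^6 + 12.4032*t^5 + 22.888*t^4 - 10.8208*t^3 - 59.2343*t^2 - 10.1024*t + 43.0336)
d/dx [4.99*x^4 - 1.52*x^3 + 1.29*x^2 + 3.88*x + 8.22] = 19.96*x^3 - 4.56*x^2 + 2.58*x + 3.88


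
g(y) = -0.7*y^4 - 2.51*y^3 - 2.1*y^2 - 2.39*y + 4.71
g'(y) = -2.8*y^3 - 7.53*y^2 - 4.2*y - 2.39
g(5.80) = -1361.68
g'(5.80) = -826.37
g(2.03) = -41.68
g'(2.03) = -65.37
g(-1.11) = 7.15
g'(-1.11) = -3.18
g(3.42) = -224.19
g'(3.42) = -216.83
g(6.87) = -2483.96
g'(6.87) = -1294.52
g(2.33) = -64.64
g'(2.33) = -88.47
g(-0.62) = 5.88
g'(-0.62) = -2.01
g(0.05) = 4.58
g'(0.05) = -2.62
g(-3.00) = 4.05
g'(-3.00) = 18.04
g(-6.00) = -421.59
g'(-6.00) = 356.53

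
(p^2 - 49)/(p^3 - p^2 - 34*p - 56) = (p + 7)/(p^2 + 6*p + 8)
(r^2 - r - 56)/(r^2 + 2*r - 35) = (r - 8)/(r - 5)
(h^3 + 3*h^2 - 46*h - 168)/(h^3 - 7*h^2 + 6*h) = (h^3 + 3*h^2 - 46*h - 168)/(h*(h^2 - 7*h + 6))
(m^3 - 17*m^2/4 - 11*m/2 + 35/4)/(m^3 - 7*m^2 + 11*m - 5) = (m + 7/4)/(m - 1)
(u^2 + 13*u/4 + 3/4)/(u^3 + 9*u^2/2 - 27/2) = (4*u + 1)/(2*(2*u^2 + 3*u - 9))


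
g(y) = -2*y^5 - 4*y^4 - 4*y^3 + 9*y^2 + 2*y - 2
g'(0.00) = 2.00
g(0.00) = -2.00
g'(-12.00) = -181654.00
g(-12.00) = 422902.00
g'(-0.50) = -8.62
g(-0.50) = -0.44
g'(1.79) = -198.66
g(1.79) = -70.34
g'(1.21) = -43.57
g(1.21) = -7.25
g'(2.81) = -1020.67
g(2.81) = -613.86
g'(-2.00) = -114.00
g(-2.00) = 62.00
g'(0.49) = 5.48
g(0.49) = 0.38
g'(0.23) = 5.28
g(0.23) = -1.13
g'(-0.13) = -0.51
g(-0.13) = -2.10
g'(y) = -10*y^4 - 16*y^3 - 12*y^2 + 18*y + 2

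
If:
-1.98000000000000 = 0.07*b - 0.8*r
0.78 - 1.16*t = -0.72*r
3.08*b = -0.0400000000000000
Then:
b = -0.01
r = 2.47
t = 2.21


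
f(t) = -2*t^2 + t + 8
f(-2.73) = -9.64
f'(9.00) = -35.00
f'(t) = 1 - 4*t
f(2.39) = -1.03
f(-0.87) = 5.62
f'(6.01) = -23.04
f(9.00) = -145.00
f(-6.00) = -70.00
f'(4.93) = -18.72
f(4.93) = -35.68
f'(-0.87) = 4.48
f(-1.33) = 3.13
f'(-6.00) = 25.00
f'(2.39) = -8.56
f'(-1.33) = 6.32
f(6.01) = -58.23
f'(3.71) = -13.84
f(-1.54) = 1.72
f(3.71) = -15.82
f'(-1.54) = 7.16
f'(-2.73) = 11.92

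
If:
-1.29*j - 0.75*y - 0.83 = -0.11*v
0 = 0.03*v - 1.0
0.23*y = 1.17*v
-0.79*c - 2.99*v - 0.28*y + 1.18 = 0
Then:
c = -184.77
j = -96.39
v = 33.33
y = 169.57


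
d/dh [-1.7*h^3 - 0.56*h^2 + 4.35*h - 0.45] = -5.1*h^2 - 1.12*h + 4.35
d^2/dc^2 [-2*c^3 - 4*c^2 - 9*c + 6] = -12*c - 8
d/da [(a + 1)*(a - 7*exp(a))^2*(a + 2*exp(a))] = (a - 7*exp(a))*((a + 1)*(a - 7*exp(a))*(2*exp(a) + 1) - 2*(a + 1)*(a + 2*exp(a))*(7*exp(a) - 1) + (a - 7*exp(a))*(a + 2*exp(a)))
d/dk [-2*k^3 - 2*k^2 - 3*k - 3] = -6*k^2 - 4*k - 3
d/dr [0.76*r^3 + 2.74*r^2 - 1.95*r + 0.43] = 2.28*r^2 + 5.48*r - 1.95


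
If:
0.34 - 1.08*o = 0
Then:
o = 0.31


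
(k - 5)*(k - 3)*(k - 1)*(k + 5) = k^4 - 4*k^3 - 22*k^2 + 100*k - 75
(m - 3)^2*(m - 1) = m^3 - 7*m^2 + 15*m - 9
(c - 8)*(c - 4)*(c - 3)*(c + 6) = c^4 - 9*c^3 - 22*c^2 + 312*c - 576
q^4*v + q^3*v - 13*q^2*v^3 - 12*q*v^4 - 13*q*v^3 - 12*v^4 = (q - 4*v)*(q + v)*(q + 3*v)*(q*v + v)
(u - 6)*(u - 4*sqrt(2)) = u^2 - 6*u - 4*sqrt(2)*u + 24*sqrt(2)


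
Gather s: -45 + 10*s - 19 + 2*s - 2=12*s - 66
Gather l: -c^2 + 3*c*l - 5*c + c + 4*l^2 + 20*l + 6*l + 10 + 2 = -c^2 - 4*c + 4*l^2 + l*(3*c + 26) + 12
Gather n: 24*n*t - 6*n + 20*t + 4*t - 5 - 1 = n*(24*t - 6) + 24*t - 6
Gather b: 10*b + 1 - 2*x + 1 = 10*b - 2*x + 2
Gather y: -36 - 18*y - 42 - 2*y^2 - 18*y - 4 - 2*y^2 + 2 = -4*y^2 - 36*y - 80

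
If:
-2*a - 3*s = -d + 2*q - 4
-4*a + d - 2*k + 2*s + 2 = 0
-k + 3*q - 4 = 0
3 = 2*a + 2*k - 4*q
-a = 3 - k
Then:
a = 19/8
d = 55/4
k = 43/8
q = 25/8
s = 9/4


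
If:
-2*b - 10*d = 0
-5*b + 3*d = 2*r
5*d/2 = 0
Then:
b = 0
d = 0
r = 0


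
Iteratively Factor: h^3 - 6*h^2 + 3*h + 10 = (h - 2)*(h^2 - 4*h - 5) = (h - 5)*(h - 2)*(h + 1)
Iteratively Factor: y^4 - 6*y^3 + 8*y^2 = (y)*(y^3 - 6*y^2 + 8*y) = y^2*(y^2 - 6*y + 8) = y^2*(y - 4)*(y - 2)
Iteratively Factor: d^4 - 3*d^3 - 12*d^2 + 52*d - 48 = (d + 4)*(d^3 - 7*d^2 + 16*d - 12) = (d - 3)*(d + 4)*(d^2 - 4*d + 4) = (d - 3)*(d - 2)*(d + 4)*(d - 2)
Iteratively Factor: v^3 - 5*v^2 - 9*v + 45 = (v + 3)*(v^2 - 8*v + 15) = (v - 3)*(v + 3)*(v - 5)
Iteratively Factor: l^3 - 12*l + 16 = (l - 2)*(l^2 + 2*l - 8) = (l - 2)*(l + 4)*(l - 2)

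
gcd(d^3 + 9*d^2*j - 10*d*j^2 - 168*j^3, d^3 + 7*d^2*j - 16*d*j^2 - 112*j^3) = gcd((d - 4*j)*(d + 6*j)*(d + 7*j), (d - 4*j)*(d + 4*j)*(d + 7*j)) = d^2 + 3*d*j - 28*j^2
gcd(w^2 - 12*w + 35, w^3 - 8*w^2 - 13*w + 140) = w^2 - 12*w + 35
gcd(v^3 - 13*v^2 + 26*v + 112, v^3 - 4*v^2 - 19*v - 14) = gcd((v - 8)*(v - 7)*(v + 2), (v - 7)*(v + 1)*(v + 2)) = v^2 - 5*v - 14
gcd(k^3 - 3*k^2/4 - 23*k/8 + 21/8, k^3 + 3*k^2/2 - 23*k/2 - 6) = 1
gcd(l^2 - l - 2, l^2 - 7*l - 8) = l + 1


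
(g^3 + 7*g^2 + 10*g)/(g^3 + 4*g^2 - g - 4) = g*(g^2 + 7*g + 10)/(g^3 + 4*g^2 - g - 4)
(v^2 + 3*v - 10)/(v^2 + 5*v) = (v - 2)/v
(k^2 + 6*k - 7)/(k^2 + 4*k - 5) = (k + 7)/(k + 5)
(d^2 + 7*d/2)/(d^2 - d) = (d + 7/2)/(d - 1)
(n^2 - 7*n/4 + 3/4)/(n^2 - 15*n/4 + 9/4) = (n - 1)/(n - 3)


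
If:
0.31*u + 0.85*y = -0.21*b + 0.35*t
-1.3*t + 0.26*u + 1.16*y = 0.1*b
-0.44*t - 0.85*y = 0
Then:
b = 8.66036533559898*y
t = -1.93181818181818*y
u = -10.7897196261682*y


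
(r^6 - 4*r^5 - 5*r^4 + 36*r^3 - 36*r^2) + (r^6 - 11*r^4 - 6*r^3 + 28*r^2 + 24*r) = 2*r^6 - 4*r^5 - 16*r^4 + 30*r^3 - 8*r^2 + 24*r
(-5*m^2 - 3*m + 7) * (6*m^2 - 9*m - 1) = -30*m^4 + 27*m^3 + 74*m^2 - 60*m - 7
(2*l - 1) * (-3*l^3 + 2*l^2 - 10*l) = -6*l^4 + 7*l^3 - 22*l^2 + 10*l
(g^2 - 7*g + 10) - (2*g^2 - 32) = -g^2 - 7*g + 42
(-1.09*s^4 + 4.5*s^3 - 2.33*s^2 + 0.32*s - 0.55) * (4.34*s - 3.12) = -4.7306*s^5 + 22.9308*s^4 - 24.1522*s^3 + 8.6584*s^2 - 3.3854*s + 1.716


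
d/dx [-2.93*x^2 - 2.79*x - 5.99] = -5.86*x - 2.79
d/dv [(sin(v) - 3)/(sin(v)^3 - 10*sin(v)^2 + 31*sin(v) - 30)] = (7 - 2*sin(v))*cos(v)/((sin(v) - 5)^2*(sin(v) - 2)^2)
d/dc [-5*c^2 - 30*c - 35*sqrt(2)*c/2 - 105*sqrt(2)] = -10*c - 30 - 35*sqrt(2)/2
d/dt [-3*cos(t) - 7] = 3*sin(t)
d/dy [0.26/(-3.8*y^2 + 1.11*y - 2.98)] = (1.976*y - 0.2886)/(3.8*y^2 - 1.11*y + 2.98)^2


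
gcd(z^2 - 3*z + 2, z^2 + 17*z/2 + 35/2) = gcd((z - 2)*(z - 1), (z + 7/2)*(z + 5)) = 1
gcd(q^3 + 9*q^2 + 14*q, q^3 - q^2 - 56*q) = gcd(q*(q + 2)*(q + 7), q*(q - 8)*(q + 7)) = q^2 + 7*q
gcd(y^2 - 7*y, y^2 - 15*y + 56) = y - 7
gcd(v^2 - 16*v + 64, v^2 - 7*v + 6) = 1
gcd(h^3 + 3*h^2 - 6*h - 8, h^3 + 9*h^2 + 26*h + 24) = h + 4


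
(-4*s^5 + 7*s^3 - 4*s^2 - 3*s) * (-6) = 24*s^5 - 42*s^3 + 24*s^2 + 18*s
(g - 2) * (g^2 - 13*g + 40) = g^3 - 15*g^2 + 66*g - 80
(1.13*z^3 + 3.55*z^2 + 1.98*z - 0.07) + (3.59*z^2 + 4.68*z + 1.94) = 1.13*z^3 + 7.14*z^2 + 6.66*z + 1.87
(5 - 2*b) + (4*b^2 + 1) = 4*b^2 - 2*b + 6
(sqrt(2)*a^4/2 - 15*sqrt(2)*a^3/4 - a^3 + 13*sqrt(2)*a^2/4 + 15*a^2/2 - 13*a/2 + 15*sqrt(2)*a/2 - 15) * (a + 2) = sqrt(2)*a^5/2 - 11*sqrt(2)*a^4/4 - a^4 - 17*sqrt(2)*a^3/4 + 11*a^3/2 + 17*a^2/2 + 14*sqrt(2)*a^2 - 28*a + 15*sqrt(2)*a - 30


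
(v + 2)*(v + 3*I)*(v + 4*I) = v^3 + 2*v^2 + 7*I*v^2 - 12*v + 14*I*v - 24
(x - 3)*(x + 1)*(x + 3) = x^3 + x^2 - 9*x - 9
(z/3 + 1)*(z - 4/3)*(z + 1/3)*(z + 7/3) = z^4/3 + 13*z^3/9 + 11*z^2/27 - 253*z/81 - 28/27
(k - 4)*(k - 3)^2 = k^3 - 10*k^2 + 33*k - 36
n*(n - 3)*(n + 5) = n^3 + 2*n^2 - 15*n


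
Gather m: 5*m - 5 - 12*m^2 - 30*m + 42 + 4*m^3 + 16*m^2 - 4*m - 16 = 4*m^3 + 4*m^2 - 29*m + 21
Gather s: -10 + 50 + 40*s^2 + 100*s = 40*s^2 + 100*s + 40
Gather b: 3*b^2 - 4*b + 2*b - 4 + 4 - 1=3*b^2 - 2*b - 1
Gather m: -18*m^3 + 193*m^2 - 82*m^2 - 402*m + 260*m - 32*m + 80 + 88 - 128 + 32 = -18*m^3 + 111*m^2 - 174*m + 72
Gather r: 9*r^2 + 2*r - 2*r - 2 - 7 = 9*r^2 - 9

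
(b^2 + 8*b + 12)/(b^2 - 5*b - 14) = (b + 6)/(b - 7)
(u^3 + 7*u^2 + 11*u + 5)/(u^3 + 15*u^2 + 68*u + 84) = (u^3 + 7*u^2 + 11*u + 5)/(u^3 + 15*u^2 + 68*u + 84)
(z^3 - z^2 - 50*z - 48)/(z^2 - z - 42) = (z^2 - 7*z - 8)/(z - 7)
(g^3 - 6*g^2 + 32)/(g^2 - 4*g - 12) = (g^2 - 8*g + 16)/(g - 6)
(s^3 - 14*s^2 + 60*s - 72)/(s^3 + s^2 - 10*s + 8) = (s^2 - 12*s + 36)/(s^2 + 3*s - 4)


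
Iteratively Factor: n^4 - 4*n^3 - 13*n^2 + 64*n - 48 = (n - 4)*(n^3 - 13*n + 12) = (n - 4)*(n - 1)*(n^2 + n - 12) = (n - 4)*(n - 3)*(n - 1)*(n + 4)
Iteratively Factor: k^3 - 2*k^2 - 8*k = (k)*(k^2 - 2*k - 8) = k*(k + 2)*(k - 4)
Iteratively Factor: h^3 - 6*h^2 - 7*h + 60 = (h + 3)*(h^2 - 9*h + 20) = (h - 5)*(h + 3)*(h - 4)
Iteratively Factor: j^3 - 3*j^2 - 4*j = (j - 4)*(j^2 + j) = (j - 4)*(j + 1)*(j)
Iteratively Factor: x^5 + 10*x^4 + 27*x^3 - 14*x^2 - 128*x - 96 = (x - 2)*(x^4 + 12*x^3 + 51*x^2 + 88*x + 48) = (x - 2)*(x + 4)*(x^3 + 8*x^2 + 19*x + 12) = (x - 2)*(x + 4)^2*(x^2 + 4*x + 3) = (x - 2)*(x + 3)*(x + 4)^2*(x + 1)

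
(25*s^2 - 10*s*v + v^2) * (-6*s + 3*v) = -150*s^3 + 135*s^2*v - 36*s*v^2 + 3*v^3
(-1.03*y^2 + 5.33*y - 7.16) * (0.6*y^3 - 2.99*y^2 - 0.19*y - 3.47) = -0.618*y^5 + 6.2777*y^4 - 20.037*y^3 + 23.9698*y^2 - 17.1347*y + 24.8452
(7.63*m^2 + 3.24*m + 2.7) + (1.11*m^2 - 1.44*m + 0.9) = 8.74*m^2 + 1.8*m + 3.6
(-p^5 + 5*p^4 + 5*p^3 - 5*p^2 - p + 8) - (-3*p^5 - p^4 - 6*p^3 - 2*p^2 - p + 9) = 2*p^5 + 6*p^4 + 11*p^3 - 3*p^2 - 1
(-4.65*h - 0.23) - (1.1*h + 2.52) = -5.75*h - 2.75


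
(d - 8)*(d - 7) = d^2 - 15*d + 56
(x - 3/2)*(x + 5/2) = x^2 + x - 15/4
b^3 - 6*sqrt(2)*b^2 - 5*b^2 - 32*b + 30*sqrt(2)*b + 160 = (b - 5)*(b - 8*sqrt(2))*(b + 2*sqrt(2))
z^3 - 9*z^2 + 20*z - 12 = (z - 6)*(z - 2)*(z - 1)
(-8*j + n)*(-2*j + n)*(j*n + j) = 16*j^3*n + 16*j^3 - 10*j^2*n^2 - 10*j^2*n + j*n^3 + j*n^2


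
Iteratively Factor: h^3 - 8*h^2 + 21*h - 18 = (h - 3)*(h^2 - 5*h + 6) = (h - 3)^2*(h - 2)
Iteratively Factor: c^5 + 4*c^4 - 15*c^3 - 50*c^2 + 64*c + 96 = (c - 2)*(c^4 + 6*c^3 - 3*c^2 - 56*c - 48) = (c - 2)*(c + 1)*(c^3 + 5*c^2 - 8*c - 48) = (c - 3)*(c - 2)*(c + 1)*(c^2 + 8*c + 16) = (c - 3)*(c - 2)*(c + 1)*(c + 4)*(c + 4)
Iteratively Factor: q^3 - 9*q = (q)*(q^2 - 9) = q*(q + 3)*(q - 3)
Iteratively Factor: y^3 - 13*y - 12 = (y + 3)*(y^2 - 3*y - 4) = (y + 1)*(y + 3)*(y - 4)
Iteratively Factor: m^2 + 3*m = (m + 3)*(m)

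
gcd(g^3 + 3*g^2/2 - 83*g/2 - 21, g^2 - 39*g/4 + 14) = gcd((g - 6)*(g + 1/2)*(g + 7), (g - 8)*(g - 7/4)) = 1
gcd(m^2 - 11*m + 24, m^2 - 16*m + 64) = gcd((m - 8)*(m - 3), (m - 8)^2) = m - 8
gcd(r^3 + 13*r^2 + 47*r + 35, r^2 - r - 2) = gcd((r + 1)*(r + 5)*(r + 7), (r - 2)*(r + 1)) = r + 1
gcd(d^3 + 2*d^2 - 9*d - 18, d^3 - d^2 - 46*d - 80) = d + 2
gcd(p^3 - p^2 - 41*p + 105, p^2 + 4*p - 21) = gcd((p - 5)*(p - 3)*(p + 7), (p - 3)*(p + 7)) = p^2 + 4*p - 21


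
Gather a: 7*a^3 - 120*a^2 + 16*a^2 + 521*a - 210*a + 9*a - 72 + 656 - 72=7*a^3 - 104*a^2 + 320*a + 512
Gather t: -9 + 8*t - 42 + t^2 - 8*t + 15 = t^2 - 36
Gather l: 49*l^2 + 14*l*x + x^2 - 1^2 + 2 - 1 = 49*l^2 + 14*l*x + x^2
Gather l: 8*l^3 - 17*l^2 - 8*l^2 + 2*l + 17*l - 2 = 8*l^3 - 25*l^2 + 19*l - 2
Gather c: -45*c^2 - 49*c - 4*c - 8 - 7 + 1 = -45*c^2 - 53*c - 14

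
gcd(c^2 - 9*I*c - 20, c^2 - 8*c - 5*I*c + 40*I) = c - 5*I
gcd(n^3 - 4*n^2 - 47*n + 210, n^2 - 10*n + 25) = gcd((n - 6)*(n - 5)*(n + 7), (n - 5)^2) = n - 5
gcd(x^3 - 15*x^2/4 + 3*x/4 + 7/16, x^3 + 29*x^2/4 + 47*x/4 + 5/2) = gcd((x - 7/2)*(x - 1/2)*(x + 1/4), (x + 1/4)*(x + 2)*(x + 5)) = x + 1/4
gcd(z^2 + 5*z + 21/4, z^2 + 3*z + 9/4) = z + 3/2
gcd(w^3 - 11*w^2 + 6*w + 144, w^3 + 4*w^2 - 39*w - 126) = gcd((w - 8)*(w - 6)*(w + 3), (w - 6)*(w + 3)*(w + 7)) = w^2 - 3*w - 18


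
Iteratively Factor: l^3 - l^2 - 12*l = (l + 3)*(l^2 - 4*l) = (l - 4)*(l + 3)*(l)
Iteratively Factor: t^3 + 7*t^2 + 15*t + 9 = (t + 3)*(t^2 + 4*t + 3) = (t + 1)*(t + 3)*(t + 3)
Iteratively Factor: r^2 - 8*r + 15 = (r - 3)*(r - 5)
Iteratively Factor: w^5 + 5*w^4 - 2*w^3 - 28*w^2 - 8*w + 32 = (w + 2)*(w^4 + 3*w^3 - 8*w^2 - 12*w + 16) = (w - 2)*(w + 2)*(w^3 + 5*w^2 + 2*w - 8) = (w - 2)*(w - 1)*(w + 2)*(w^2 + 6*w + 8) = (w - 2)*(w - 1)*(w + 2)^2*(w + 4)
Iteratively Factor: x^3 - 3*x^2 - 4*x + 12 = (x + 2)*(x^2 - 5*x + 6) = (x - 3)*(x + 2)*(x - 2)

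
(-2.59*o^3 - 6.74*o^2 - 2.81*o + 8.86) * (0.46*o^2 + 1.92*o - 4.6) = -1.1914*o^5 - 8.0732*o^4 - 2.3194*o^3 + 29.6844*o^2 + 29.9372*o - 40.756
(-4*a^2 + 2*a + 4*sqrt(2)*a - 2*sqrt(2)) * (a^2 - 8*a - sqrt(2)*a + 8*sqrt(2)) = -4*a^4 + 8*sqrt(2)*a^3 + 34*a^3 - 68*sqrt(2)*a^2 - 24*a^2 + 32*sqrt(2)*a + 68*a - 32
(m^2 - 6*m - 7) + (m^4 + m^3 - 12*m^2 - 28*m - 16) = m^4 + m^3 - 11*m^2 - 34*m - 23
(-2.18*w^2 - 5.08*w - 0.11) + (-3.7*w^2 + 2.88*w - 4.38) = -5.88*w^2 - 2.2*w - 4.49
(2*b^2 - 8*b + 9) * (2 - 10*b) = -20*b^3 + 84*b^2 - 106*b + 18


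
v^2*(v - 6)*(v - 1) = v^4 - 7*v^3 + 6*v^2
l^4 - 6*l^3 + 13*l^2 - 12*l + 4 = (l - 2)^2*(l - 1)^2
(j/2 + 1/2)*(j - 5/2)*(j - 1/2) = j^3/2 - j^2 - 7*j/8 + 5/8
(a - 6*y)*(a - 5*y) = a^2 - 11*a*y + 30*y^2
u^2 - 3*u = u*(u - 3)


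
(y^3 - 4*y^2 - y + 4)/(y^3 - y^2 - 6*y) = (-y^3 + 4*y^2 + y - 4)/(y*(-y^2 + y + 6))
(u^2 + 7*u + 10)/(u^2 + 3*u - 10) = (u + 2)/(u - 2)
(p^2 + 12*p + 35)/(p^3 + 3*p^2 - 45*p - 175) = (p + 7)/(p^2 - 2*p - 35)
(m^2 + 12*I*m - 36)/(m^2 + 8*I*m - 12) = (m + 6*I)/(m + 2*I)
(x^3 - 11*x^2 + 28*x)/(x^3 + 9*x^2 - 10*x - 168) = x*(x - 7)/(x^2 + 13*x + 42)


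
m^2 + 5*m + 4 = (m + 1)*(m + 4)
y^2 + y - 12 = (y - 3)*(y + 4)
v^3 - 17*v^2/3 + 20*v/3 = v*(v - 4)*(v - 5/3)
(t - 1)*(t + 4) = t^2 + 3*t - 4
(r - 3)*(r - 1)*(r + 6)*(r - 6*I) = r^4 + 2*r^3 - 6*I*r^3 - 21*r^2 - 12*I*r^2 + 18*r + 126*I*r - 108*I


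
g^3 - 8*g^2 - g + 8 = (g - 8)*(g - 1)*(g + 1)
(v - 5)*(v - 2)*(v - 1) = v^3 - 8*v^2 + 17*v - 10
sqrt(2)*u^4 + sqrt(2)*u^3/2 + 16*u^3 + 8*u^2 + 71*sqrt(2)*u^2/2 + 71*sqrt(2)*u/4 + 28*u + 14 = (u + sqrt(2)/2)*(u + 7*sqrt(2)/2)*(u + 4*sqrt(2))*(sqrt(2)*u + sqrt(2)/2)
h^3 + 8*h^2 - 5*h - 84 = (h - 3)*(h + 4)*(h + 7)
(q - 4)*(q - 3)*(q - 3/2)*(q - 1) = q^4 - 19*q^3/2 + 31*q^2 - 81*q/2 + 18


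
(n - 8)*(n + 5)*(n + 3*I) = n^3 - 3*n^2 + 3*I*n^2 - 40*n - 9*I*n - 120*I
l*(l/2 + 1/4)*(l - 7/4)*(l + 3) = l^4/2 + 7*l^3/8 - 37*l^2/16 - 21*l/16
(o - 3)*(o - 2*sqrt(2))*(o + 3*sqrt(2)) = o^3 - 3*o^2 + sqrt(2)*o^2 - 12*o - 3*sqrt(2)*o + 36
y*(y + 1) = y^2 + y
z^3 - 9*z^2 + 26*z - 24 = (z - 4)*(z - 3)*(z - 2)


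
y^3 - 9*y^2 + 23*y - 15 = (y - 5)*(y - 3)*(y - 1)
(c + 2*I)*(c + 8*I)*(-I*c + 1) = -I*c^3 + 11*c^2 + 26*I*c - 16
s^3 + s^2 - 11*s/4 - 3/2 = (s - 3/2)*(s + 1/2)*(s + 2)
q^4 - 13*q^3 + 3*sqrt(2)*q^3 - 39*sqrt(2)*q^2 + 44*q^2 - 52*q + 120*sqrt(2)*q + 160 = (q - 8)*(q - 5)*(q + sqrt(2))*(q + 2*sqrt(2))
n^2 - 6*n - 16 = (n - 8)*(n + 2)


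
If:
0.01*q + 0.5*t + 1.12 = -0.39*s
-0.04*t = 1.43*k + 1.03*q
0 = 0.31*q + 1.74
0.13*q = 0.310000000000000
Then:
No Solution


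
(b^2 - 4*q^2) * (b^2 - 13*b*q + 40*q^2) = b^4 - 13*b^3*q + 36*b^2*q^2 + 52*b*q^3 - 160*q^4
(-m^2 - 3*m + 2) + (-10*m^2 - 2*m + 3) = -11*m^2 - 5*m + 5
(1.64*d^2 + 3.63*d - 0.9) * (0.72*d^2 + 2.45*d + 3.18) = 1.1808*d^4 + 6.6316*d^3 + 13.4607*d^2 + 9.3384*d - 2.862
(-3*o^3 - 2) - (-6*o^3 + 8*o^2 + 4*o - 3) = 3*o^3 - 8*o^2 - 4*o + 1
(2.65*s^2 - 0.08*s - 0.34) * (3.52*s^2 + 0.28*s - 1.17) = 9.328*s^4 + 0.4604*s^3 - 4.3197*s^2 - 0.00160000000000002*s + 0.3978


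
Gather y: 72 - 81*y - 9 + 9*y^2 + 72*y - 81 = 9*y^2 - 9*y - 18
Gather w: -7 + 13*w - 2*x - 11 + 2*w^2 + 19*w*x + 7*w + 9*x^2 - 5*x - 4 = 2*w^2 + w*(19*x + 20) + 9*x^2 - 7*x - 22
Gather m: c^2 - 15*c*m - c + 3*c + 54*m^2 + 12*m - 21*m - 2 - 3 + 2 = c^2 + 2*c + 54*m^2 + m*(-15*c - 9) - 3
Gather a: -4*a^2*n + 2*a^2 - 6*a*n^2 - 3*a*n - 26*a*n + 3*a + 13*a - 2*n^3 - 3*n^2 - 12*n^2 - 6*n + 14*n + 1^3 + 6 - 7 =a^2*(2 - 4*n) + a*(-6*n^2 - 29*n + 16) - 2*n^3 - 15*n^2 + 8*n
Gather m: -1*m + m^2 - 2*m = m^2 - 3*m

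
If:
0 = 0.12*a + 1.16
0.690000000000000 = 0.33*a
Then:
No Solution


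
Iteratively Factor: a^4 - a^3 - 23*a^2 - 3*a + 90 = (a + 3)*(a^3 - 4*a^2 - 11*a + 30) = (a + 3)^2*(a^2 - 7*a + 10) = (a - 5)*(a + 3)^2*(a - 2)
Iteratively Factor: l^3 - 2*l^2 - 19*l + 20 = (l + 4)*(l^2 - 6*l + 5) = (l - 5)*(l + 4)*(l - 1)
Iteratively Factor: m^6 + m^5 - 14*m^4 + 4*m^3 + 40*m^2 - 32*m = (m + 2)*(m^5 - m^4 - 12*m^3 + 28*m^2 - 16*m) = m*(m + 2)*(m^4 - m^3 - 12*m^2 + 28*m - 16) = m*(m - 2)*(m + 2)*(m^3 + m^2 - 10*m + 8) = m*(m - 2)*(m - 1)*(m + 2)*(m^2 + 2*m - 8) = m*(m - 2)^2*(m - 1)*(m + 2)*(m + 4)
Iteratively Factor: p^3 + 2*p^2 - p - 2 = (p + 2)*(p^2 - 1) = (p - 1)*(p + 2)*(p + 1)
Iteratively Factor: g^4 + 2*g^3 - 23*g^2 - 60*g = (g + 4)*(g^3 - 2*g^2 - 15*g) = (g - 5)*(g + 4)*(g^2 + 3*g) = g*(g - 5)*(g + 4)*(g + 3)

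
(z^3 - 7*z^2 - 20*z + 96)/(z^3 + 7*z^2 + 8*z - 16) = (z^2 - 11*z + 24)/(z^2 + 3*z - 4)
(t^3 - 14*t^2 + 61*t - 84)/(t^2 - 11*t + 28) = t - 3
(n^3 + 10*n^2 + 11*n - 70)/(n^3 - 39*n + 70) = (n + 5)/(n - 5)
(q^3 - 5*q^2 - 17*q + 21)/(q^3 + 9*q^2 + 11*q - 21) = (q - 7)/(q + 7)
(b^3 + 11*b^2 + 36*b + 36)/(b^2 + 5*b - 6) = (b^2 + 5*b + 6)/(b - 1)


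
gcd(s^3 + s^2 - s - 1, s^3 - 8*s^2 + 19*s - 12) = s - 1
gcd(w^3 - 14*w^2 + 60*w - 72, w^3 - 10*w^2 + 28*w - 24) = w^2 - 8*w + 12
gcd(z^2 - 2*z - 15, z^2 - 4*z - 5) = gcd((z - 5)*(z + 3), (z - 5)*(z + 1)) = z - 5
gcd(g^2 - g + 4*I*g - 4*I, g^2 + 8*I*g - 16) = g + 4*I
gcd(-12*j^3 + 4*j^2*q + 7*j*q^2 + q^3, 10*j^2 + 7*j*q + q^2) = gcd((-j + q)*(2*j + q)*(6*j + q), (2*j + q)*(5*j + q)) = 2*j + q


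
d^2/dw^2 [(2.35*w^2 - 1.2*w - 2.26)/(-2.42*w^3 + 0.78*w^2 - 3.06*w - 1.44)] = (-27.52508*w^6 + 42.16608*w^5 + 249.648168*w^4 + 18.864024*w^3 + 42.646176*w^2 - 71.531856*w + 27.079056)/(14.172488*w^9 - 13.703976*w^8 + 58.178736*w^7 - 9.83123999999999*w^6 + 57.255984*w^5 + 44.698392*w^4 + 23.085*w^3 + 35.598528*w^2 + 19.035648*w + 2.985984)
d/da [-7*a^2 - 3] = -14*a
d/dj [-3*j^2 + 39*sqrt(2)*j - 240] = -6*j + 39*sqrt(2)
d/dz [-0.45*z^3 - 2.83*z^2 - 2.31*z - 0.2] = -1.35*z^2 - 5.66*z - 2.31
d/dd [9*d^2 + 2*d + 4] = 18*d + 2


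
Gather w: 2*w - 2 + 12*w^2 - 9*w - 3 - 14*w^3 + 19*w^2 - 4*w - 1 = -14*w^3 + 31*w^2 - 11*w - 6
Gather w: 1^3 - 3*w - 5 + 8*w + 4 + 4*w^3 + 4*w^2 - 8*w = 4*w^3 + 4*w^2 - 3*w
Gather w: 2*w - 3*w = -w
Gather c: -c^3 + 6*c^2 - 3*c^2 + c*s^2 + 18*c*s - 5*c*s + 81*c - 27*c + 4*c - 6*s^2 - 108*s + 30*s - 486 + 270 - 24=-c^3 + 3*c^2 + c*(s^2 + 13*s + 58) - 6*s^2 - 78*s - 240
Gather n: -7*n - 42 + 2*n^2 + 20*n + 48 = 2*n^2 + 13*n + 6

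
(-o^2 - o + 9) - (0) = -o^2 - o + 9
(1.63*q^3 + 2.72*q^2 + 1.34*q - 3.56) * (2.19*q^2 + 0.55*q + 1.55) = 3.5697*q^5 + 6.8533*q^4 + 6.9571*q^3 - 2.8434*q^2 + 0.119*q - 5.518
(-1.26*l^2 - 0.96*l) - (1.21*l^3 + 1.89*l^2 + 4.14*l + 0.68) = -1.21*l^3 - 3.15*l^2 - 5.1*l - 0.68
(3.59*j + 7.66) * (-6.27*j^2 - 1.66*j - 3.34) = -22.5093*j^3 - 53.9876*j^2 - 24.7062*j - 25.5844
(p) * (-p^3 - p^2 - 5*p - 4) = -p^4 - p^3 - 5*p^2 - 4*p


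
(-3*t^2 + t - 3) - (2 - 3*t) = -3*t^2 + 4*t - 5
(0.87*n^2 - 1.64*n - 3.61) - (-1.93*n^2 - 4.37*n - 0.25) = 2.8*n^2 + 2.73*n - 3.36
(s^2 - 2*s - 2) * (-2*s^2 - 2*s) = -2*s^4 + 2*s^3 + 8*s^2 + 4*s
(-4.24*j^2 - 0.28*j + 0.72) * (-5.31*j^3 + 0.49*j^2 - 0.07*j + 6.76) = 22.5144*j^5 - 0.5908*j^4 - 3.6636*j^3 - 28.29*j^2 - 1.9432*j + 4.8672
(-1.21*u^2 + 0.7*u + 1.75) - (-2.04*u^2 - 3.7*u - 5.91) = 0.83*u^2 + 4.4*u + 7.66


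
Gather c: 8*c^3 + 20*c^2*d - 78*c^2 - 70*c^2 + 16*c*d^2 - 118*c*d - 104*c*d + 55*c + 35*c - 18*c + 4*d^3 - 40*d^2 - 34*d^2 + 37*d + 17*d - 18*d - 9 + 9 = 8*c^3 + c^2*(20*d - 148) + c*(16*d^2 - 222*d + 72) + 4*d^3 - 74*d^2 + 36*d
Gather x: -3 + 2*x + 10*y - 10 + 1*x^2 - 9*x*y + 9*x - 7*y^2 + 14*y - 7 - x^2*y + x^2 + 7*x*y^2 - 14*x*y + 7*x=x^2*(2 - y) + x*(7*y^2 - 23*y + 18) - 7*y^2 + 24*y - 20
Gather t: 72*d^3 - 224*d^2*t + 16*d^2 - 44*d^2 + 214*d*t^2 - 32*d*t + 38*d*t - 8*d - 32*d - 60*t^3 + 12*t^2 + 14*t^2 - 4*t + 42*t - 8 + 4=72*d^3 - 28*d^2 - 40*d - 60*t^3 + t^2*(214*d + 26) + t*(-224*d^2 + 6*d + 38) - 4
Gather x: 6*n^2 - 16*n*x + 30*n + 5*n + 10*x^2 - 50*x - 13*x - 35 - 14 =6*n^2 + 35*n + 10*x^2 + x*(-16*n - 63) - 49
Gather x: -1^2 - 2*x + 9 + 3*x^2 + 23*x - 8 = 3*x^2 + 21*x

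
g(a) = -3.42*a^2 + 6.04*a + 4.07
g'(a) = 6.04 - 6.84*a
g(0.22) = 5.23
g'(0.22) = 4.54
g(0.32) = 5.65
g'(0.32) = 3.85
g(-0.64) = -1.20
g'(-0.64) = 10.42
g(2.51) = -2.32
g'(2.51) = -11.13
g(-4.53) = -93.47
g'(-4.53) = 37.03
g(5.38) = -62.42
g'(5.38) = -30.76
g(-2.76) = -38.65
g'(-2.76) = 24.92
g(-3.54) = -60.17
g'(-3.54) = 30.25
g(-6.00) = -155.29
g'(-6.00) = 47.08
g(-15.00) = -856.03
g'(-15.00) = 108.64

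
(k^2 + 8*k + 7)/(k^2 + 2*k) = (k^2 + 8*k + 7)/(k*(k + 2))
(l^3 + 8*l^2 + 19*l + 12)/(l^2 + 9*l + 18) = (l^2 + 5*l + 4)/(l + 6)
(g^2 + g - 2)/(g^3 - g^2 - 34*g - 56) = (g - 1)/(g^2 - 3*g - 28)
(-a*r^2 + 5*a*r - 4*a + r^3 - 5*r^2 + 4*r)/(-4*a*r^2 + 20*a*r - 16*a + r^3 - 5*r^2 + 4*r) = (-a + r)/(-4*a + r)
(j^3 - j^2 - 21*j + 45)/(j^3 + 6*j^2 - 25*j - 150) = (j^2 - 6*j + 9)/(j^2 + j - 30)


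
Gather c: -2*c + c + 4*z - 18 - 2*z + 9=-c + 2*z - 9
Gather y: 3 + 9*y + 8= 9*y + 11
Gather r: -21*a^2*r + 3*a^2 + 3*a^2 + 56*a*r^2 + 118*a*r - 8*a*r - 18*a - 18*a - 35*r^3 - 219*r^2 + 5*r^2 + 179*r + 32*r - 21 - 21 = 6*a^2 - 36*a - 35*r^3 + r^2*(56*a - 214) + r*(-21*a^2 + 110*a + 211) - 42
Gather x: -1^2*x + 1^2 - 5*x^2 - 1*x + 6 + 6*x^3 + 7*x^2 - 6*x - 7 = 6*x^3 + 2*x^2 - 8*x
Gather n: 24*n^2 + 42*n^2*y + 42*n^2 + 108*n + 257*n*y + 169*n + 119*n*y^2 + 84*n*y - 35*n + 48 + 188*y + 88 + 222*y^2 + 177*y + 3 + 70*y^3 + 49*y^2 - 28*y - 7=n^2*(42*y + 66) + n*(119*y^2 + 341*y + 242) + 70*y^3 + 271*y^2 + 337*y + 132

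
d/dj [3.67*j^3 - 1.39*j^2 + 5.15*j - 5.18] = 11.01*j^2 - 2.78*j + 5.15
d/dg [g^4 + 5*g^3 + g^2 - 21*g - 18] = 4*g^3 + 15*g^2 + 2*g - 21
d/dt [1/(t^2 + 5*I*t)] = (-2*t - 5*I)/(t^2*(t + 5*I)^2)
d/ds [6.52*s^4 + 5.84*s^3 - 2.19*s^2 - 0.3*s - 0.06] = 26.08*s^3 + 17.52*s^2 - 4.38*s - 0.3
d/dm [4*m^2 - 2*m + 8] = 8*m - 2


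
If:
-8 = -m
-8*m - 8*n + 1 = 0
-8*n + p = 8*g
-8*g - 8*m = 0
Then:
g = -8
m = 8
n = -63/8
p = -127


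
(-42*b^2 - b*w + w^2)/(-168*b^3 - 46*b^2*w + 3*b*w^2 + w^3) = 1/(4*b + w)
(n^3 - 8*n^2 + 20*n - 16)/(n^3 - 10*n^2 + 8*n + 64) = (n^2 - 4*n + 4)/(n^2 - 6*n - 16)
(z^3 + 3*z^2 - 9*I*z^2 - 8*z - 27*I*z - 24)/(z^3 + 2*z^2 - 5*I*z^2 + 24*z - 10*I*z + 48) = (z^2 + z*(3 - I) - 3*I)/(z^2 + z*(2 + 3*I) + 6*I)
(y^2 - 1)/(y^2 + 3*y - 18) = (y^2 - 1)/(y^2 + 3*y - 18)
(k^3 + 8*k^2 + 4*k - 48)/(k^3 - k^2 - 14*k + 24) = (k + 6)/(k - 3)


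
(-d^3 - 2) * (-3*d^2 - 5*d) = 3*d^5 + 5*d^4 + 6*d^2 + 10*d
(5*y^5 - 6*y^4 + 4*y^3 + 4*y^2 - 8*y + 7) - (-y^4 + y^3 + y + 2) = 5*y^5 - 5*y^4 + 3*y^3 + 4*y^2 - 9*y + 5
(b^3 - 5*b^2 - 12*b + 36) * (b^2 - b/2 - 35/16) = b^5 - 11*b^4/2 - 187*b^3/16 + 847*b^2/16 + 33*b/4 - 315/4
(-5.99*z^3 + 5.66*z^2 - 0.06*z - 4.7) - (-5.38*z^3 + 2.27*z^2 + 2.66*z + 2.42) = -0.61*z^3 + 3.39*z^2 - 2.72*z - 7.12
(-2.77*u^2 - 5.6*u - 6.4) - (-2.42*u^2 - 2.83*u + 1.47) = -0.35*u^2 - 2.77*u - 7.87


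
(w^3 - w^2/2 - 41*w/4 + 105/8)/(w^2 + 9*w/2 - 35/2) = (w^2 + 2*w - 21/4)/(w + 7)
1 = 1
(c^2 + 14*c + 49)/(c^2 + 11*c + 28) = (c + 7)/(c + 4)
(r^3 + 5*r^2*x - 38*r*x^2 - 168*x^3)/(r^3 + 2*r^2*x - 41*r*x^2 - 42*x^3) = (r + 4*x)/(r + x)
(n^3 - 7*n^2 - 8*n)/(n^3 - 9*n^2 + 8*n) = (n + 1)/(n - 1)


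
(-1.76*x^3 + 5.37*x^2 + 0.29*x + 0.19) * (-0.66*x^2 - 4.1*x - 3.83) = 1.1616*x^5 + 3.6718*x^4 - 15.4676*x^3 - 21.8815*x^2 - 1.8897*x - 0.7277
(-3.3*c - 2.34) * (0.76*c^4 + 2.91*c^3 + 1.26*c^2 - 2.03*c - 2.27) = -2.508*c^5 - 11.3814*c^4 - 10.9674*c^3 + 3.7506*c^2 + 12.2412*c + 5.3118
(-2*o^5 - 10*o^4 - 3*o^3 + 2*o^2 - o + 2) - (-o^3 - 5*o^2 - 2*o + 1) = -2*o^5 - 10*o^4 - 2*o^3 + 7*o^2 + o + 1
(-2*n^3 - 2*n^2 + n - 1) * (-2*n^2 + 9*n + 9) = 4*n^5 - 14*n^4 - 38*n^3 - 7*n^2 - 9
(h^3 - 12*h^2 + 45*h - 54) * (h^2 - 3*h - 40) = h^5 - 15*h^4 + 41*h^3 + 291*h^2 - 1638*h + 2160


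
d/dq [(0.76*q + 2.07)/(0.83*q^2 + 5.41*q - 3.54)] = (0.6308*q^2 + 4.1116*q - (0.76*q + 2.07)*(1.66*q + 5.41) - 2.6904)/(0.83*q^2 + 5.41*q - 3.54)^2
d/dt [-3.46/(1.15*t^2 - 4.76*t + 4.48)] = (7.958*t - 16.4696)/(1.15*t^2 - 4.76*t + 4.48)^2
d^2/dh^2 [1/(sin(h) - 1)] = -(sin(h) + 2)/(sin(h) - 1)^2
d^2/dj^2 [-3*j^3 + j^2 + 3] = 2 - 18*j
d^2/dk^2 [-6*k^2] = -12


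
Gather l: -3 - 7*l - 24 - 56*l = -63*l - 27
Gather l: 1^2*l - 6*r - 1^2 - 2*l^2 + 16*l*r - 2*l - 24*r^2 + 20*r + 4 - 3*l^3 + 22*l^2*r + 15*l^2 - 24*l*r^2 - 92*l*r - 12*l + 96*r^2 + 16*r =-3*l^3 + l^2*(22*r + 13) + l*(-24*r^2 - 76*r - 13) + 72*r^2 + 30*r + 3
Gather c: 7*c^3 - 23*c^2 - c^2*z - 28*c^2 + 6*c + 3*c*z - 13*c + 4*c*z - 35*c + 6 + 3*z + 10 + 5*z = 7*c^3 + c^2*(-z - 51) + c*(7*z - 42) + 8*z + 16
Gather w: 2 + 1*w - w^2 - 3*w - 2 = -w^2 - 2*w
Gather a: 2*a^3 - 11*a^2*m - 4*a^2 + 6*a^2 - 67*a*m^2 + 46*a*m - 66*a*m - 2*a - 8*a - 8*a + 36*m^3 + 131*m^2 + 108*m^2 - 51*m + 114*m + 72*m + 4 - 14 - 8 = 2*a^3 + a^2*(2 - 11*m) + a*(-67*m^2 - 20*m - 18) + 36*m^3 + 239*m^2 + 135*m - 18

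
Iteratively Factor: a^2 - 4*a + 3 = (a - 3)*(a - 1)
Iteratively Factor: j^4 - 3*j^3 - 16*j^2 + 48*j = (j + 4)*(j^3 - 7*j^2 + 12*j) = j*(j + 4)*(j^2 - 7*j + 12) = j*(j - 4)*(j + 4)*(j - 3)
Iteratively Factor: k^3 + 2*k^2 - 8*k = (k + 4)*(k^2 - 2*k) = (k - 2)*(k + 4)*(k)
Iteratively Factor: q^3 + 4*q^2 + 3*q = (q + 1)*(q^2 + 3*q) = (q + 1)*(q + 3)*(q)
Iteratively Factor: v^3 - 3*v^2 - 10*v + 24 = (v - 2)*(v^2 - v - 12) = (v - 2)*(v + 3)*(v - 4)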